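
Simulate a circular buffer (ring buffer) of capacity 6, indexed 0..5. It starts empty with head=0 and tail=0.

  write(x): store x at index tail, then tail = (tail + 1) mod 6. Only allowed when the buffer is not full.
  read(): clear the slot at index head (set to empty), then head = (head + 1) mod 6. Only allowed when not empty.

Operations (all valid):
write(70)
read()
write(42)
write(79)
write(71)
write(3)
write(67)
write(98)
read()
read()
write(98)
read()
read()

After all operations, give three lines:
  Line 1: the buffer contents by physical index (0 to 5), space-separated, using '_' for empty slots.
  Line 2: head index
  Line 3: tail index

write(70): buf=[70 _ _ _ _ _], head=0, tail=1, size=1
read(): buf=[_ _ _ _ _ _], head=1, tail=1, size=0
write(42): buf=[_ 42 _ _ _ _], head=1, tail=2, size=1
write(79): buf=[_ 42 79 _ _ _], head=1, tail=3, size=2
write(71): buf=[_ 42 79 71 _ _], head=1, tail=4, size=3
write(3): buf=[_ 42 79 71 3 _], head=1, tail=5, size=4
write(67): buf=[_ 42 79 71 3 67], head=1, tail=0, size=5
write(98): buf=[98 42 79 71 3 67], head=1, tail=1, size=6
read(): buf=[98 _ 79 71 3 67], head=2, tail=1, size=5
read(): buf=[98 _ _ 71 3 67], head=3, tail=1, size=4
write(98): buf=[98 98 _ 71 3 67], head=3, tail=2, size=5
read(): buf=[98 98 _ _ 3 67], head=4, tail=2, size=4
read(): buf=[98 98 _ _ _ 67], head=5, tail=2, size=3

Answer: 98 98 _ _ _ 67
5
2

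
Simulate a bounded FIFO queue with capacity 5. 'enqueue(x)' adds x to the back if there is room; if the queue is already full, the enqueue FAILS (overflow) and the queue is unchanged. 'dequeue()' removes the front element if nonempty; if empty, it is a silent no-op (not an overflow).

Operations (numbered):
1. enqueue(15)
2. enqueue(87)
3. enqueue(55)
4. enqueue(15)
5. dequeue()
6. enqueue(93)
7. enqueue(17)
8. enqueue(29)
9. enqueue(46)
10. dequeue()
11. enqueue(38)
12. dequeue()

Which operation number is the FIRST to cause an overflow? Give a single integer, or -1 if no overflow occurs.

1. enqueue(15): size=1
2. enqueue(87): size=2
3. enqueue(55): size=3
4. enqueue(15): size=4
5. dequeue(): size=3
6. enqueue(93): size=4
7. enqueue(17): size=5
8. enqueue(29): size=5=cap → OVERFLOW (fail)
9. enqueue(46): size=5=cap → OVERFLOW (fail)
10. dequeue(): size=4
11. enqueue(38): size=5
12. dequeue(): size=4

Answer: 8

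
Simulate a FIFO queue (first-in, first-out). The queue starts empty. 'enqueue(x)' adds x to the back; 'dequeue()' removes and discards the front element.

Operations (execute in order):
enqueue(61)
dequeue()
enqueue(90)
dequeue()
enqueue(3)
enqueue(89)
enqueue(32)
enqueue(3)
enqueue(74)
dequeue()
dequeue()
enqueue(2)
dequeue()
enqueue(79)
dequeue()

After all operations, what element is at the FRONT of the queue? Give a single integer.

enqueue(61): queue = [61]
dequeue(): queue = []
enqueue(90): queue = [90]
dequeue(): queue = []
enqueue(3): queue = [3]
enqueue(89): queue = [3, 89]
enqueue(32): queue = [3, 89, 32]
enqueue(3): queue = [3, 89, 32, 3]
enqueue(74): queue = [3, 89, 32, 3, 74]
dequeue(): queue = [89, 32, 3, 74]
dequeue(): queue = [32, 3, 74]
enqueue(2): queue = [32, 3, 74, 2]
dequeue(): queue = [3, 74, 2]
enqueue(79): queue = [3, 74, 2, 79]
dequeue(): queue = [74, 2, 79]

Answer: 74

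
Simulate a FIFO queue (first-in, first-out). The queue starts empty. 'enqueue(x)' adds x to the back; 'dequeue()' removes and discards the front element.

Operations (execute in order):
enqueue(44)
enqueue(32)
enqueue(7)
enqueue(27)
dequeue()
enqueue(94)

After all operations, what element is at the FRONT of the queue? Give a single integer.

Answer: 32

Derivation:
enqueue(44): queue = [44]
enqueue(32): queue = [44, 32]
enqueue(7): queue = [44, 32, 7]
enqueue(27): queue = [44, 32, 7, 27]
dequeue(): queue = [32, 7, 27]
enqueue(94): queue = [32, 7, 27, 94]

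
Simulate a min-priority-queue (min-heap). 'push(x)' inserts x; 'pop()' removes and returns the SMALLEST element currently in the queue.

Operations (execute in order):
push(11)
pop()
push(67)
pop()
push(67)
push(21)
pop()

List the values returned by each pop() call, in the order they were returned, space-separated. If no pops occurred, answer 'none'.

push(11): heap contents = [11]
pop() → 11: heap contents = []
push(67): heap contents = [67]
pop() → 67: heap contents = []
push(67): heap contents = [67]
push(21): heap contents = [21, 67]
pop() → 21: heap contents = [67]

Answer: 11 67 21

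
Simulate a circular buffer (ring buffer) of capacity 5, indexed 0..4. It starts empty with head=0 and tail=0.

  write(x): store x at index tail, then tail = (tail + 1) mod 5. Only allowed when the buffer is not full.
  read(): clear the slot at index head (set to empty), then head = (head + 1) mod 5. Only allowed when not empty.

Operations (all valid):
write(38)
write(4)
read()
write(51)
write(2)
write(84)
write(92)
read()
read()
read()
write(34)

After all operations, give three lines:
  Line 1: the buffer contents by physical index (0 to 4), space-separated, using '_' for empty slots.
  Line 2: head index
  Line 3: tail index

Answer: 92 34 _ _ 84
4
2

Derivation:
write(38): buf=[38 _ _ _ _], head=0, tail=1, size=1
write(4): buf=[38 4 _ _ _], head=0, tail=2, size=2
read(): buf=[_ 4 _ _ _], head=1, tail=2, size=1
write(51): buf=[_ 4 51 _ _], head=1, tail=3, size=2
write(2): buf=[_ 4 51 2 _], head=1, tail=4, size=3
write(84): buf=[_ 4 51 2 84], head=1, tail=0, size=4
write(92): buf=[92 4 51 2 84], head=1, tail=1, size=5
read(): buf=[92 _ 51 2 84], head=2, tail=1, size=4
read(): buf=[92 _ _ 2 84], head=3, tail=1, size=3
read(): buf=[92 _ _ _ 84], head=4, tail=1, size=2
write(34): buf=[92 34 _ _ 84], head=4, tail=2, size=3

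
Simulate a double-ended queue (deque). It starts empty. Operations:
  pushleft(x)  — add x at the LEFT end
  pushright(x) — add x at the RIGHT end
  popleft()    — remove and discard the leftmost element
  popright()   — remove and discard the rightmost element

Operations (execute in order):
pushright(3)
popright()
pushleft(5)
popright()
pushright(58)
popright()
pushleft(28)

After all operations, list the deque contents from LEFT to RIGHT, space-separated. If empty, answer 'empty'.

Answer: 28

Derivation:
pushright(3): [3]
popright(): []
pushleft(5): [5]
popright(): []
pushright(58): [58]
popright(): []
pushleft(28): [28]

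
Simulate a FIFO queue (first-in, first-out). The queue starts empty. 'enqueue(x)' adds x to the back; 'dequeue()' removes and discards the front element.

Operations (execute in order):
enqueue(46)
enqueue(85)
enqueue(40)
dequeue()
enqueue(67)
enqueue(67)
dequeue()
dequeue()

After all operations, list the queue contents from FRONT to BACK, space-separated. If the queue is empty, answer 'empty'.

enqueue(46): [46]
enqueue(85): [46, 85]
enqueue(40): [46, 85, 40]
dequeue(): [85, 40]
enqueue(67): [85, 40, 67]
enqueue(67): [85, 40, 67, 67]
dequeue(): [40, 67, 67]
dequeue(): [67, 67]

Answer: 67 67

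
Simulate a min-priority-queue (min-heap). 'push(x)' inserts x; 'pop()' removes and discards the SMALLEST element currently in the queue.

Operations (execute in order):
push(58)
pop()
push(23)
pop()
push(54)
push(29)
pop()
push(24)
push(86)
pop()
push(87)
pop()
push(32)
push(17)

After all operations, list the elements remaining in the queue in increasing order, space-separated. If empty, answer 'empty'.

push(58): heap contents = [58]
pop() → 58: heap contents = []
push(23): heap contents = [23]
pop() → 23: heap contents = []
push(54): heap contents = [54]
push(29): heap contents = [29, 54]
pop() → 29: heap contents = [54]
push(24): heap contents = [24, 54]
push(86): heap contents = [24, 54, 86]
pop() → 24: heap contents = [54, 86]
push(87): heap contents = [54, 86, 87]
pop() → 54: heap contents = [86, 87]
push(32): heap contents = [32, 86, 87]
push(17): heap contents = [17, 32, 86, 87]

Answer: 17 32 86 87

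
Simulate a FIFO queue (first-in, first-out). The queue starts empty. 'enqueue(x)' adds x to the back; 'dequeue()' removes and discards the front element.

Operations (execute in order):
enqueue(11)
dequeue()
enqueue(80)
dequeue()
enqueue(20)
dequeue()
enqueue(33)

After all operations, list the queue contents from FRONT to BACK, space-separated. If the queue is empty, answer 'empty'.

enqueue(11): [11]
dequeue(): []
enqueue(80): [80]
dequeue(): []
enqueue(20): [20]
dequeue(): []
enqueue(33): [33]

Answer: 33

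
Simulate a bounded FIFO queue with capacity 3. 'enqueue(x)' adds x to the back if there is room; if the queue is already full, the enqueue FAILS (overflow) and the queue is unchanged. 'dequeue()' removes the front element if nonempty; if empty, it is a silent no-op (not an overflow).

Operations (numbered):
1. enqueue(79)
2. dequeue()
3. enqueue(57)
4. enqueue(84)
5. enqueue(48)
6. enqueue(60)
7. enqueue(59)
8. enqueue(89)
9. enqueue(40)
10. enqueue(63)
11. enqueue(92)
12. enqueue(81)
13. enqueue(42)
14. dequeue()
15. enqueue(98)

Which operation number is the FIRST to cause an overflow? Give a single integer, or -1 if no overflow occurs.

Answer: 6

Derivation:
1. enqueue(79): size=1
2. dequeue(): size=0
3. enqueue(57): size=1
4. enqueue(84): size=2
5. enqueue(48): size=3
6. enqueue(60): size=3=cap → OVERFLOW (fail)
7. enqueue(59): size=3=cap → OVERFLOW (fail)
8. enqueue(89): size=3=cap → OVERFLOW (fail)
9. enqueue(40): size=3=cap → OVERFLOW (fail)
10. enqueue(63): size=3=cap → OVERFLOW (fail)
11. enqueue(92): size=3=cap → OVERFLOW (fail)
12. enqueue(81): size=3=cap → OVERFLOW (fail)
13. enqueue(42): size=3=cap → OVERFLOW (fail)
14. dequeue(): size=2
15. enqueue(98): size=3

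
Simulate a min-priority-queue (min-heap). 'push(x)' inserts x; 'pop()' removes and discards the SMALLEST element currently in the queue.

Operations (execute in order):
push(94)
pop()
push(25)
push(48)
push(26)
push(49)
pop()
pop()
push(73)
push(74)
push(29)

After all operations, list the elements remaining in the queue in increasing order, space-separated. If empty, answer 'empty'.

Answer: 29 48 49 73 74

Derivation:
push(94): heap contents = [94]
pop() → 94: heap contents = []
push(25): heap contents = [25]
push(48): heap contents = [25, 48]
push(26): heap contents = [25, 26, 48]
push(49): heap contents = [25, 26, 48, 49]
pop() → 25: heap contents = [26, 48, 49]
pop() → 26: heap contents = [48, 49]
push(73): heap contents = [48, 49, 73]
push(74): heap contents = [48, 49, 73, 74]
push(29): heap contents = [29, 48, 49, 73, 74]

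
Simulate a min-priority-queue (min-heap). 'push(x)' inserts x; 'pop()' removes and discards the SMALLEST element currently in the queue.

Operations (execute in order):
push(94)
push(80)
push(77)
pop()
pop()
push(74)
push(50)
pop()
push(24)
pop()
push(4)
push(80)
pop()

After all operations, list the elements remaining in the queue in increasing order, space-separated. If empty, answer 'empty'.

Answer: 74 80 94

Derivation:
push(94): heap contents = [94]
push(80): heap contents = [80, 94]
push(77): heap contents = [77, 80, 94]
pop() → 77: heap contents = [80, 94]
pop() → 80: heap contents = [94]
push(74): heap contents = [74, 94]
push(50): heap contents = [50, 74, 94]
pop() → 50: heap contents = [74, 94]
push(24): heap contents = [24, 74, 94]
pop() → 24: heap contents = [74, 94]
push(4): heap contents = [4, 74, 94]
push(80): heap contents = [4, 74, 80, 94]
pop() → 4: heap contents = [74, 80, 94]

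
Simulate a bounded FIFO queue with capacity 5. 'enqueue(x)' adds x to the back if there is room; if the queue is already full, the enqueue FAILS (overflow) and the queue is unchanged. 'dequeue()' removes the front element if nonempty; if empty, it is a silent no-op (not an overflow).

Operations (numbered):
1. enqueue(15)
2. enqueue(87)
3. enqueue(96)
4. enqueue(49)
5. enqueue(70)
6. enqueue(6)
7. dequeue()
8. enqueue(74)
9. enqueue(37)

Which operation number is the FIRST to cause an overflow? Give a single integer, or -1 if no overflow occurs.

Answer: 6

Derivation:
1. enqueue(15): size=1
2. enqueue(87): size=2
3. enqueue(96): size=3
4. enqueue(49): size=4
5. enqueue(70): size=5
6. enqueue(6): size=5=cap → OVERFLOW (fail)
7. dequeue(): size=4
8. enqueue(74): size=5
9. enqueue(37): size=5=cap → OVERFLOW (fail)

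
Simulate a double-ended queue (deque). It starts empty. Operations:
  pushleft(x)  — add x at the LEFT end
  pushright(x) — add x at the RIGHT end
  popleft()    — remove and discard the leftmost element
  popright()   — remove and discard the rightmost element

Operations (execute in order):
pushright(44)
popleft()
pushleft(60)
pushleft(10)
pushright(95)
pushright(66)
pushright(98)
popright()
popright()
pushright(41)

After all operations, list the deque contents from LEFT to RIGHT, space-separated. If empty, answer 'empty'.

pushright(44): [44]
popleft(): []
pushleft(60): [60]
pushleft(10): [10, 60]
pushright(95): [10, 60, 95]
pushright(66): [10, 60, 95, 66]
pushright(98): [10, 60, 95, 66, 98]
popright(): [10, 60, 95, 66]
popright(): [10, 60, 95]
pushright(41): [10, 60, 95, 41]

Answer: 10 60 95 41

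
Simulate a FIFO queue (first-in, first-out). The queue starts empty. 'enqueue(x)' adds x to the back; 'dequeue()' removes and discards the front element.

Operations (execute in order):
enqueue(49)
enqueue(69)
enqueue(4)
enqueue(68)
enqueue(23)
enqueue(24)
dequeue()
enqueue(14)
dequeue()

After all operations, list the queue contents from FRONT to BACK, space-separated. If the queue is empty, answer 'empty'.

enqueue(49): [49]
enqueue(69): [49, 69]
enqueue(4): [49, 69, 4]
enqueue(68): [49, 69, 4, 68]
enqueue(23): [49, 69, 4, 68, 23]
enqueue(24): [49, 69, 4, 68, 23, 24]
dequeue(): [69, 4, 68, 23, 24]
enqueue(14): [69, 4, 68, 23, 24, 14]
dequeue(): [4, 68, 23, 24, 14]

Answer: 4 68 23 24 14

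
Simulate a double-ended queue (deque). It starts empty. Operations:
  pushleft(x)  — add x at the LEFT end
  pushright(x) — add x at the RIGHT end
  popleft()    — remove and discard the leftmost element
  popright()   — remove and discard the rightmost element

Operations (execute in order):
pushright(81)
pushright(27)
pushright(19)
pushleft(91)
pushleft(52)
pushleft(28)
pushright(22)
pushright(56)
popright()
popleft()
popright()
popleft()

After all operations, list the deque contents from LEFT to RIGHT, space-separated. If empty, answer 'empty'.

pushright(81): [81]
pushright(27): [81, 27]
pushright(19): [81, 27, 19]
pushleft(91): [91, 81, 27, 19]
pushleft(52): [52, 91, 81, 27, 19]
pushleft(28): [28, 52, 91, 81, 27, 19]
pushright(22): [28, 52, 91, 81, 27, 19, 22]
pushright(56): [28, 52, 91, 81, 27, 19, 22, 56]
popright(): [28, 52, 91, 81, 27, 19, 22]
popleft(): [52, 91, 81, 27, 19, 22]
popright(): [52, 91, 81, 27, 19]
popleft(): [91, 81, 27, 19]

Answer: 91 81 27 19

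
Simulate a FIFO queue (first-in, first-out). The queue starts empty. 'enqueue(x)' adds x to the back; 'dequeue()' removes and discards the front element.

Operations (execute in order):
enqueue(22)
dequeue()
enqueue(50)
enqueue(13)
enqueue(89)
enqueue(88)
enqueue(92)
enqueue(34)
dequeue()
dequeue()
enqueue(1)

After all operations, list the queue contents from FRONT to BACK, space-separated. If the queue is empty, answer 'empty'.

Answer: 89 88 92 34 1

Derivation:
enqueue(22): [22]
dequeue(): []
enqueue(50): [50]
enqueue(13): [50, 13]
enqueue(89): [50, 13, 89]
enqueue(88): [50, 13, 89, 88]
enqueue(92): [50, 13, 89, 88, 92]
enqueue(34): [50, 13, 89, 88, 92, 34]
dequeue(): [13, 89, 88, 92, 34]
dequeue(): [89, 88, 92, 34]
enqueue(1): [89, 88, 92, 34, 1]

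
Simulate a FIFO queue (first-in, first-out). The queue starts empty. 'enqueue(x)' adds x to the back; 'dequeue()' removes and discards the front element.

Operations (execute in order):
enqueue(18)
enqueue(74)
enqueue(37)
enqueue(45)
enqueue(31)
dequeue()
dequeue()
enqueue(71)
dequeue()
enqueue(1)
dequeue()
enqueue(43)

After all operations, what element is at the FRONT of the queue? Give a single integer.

enqueue(18): queue = [18]
enqueue(74): queue = [18, 74]
enqueue(37): queue = [18, 74, 37]
enqueue(45): queue = [18, 74, 37, 45]
enqueue(31): queue = [18, 74, 37, 45, 31]
dequeue(): queue = [74, 37, 45, 31]
dequeue(): queue = [37, 45, 31]
enqueue(71): queue = [37, 45, 31, 71]
dequeue(): queue = [45, 31, 71]
enqueue(1): queue = [45, 31, 71, 1]
dequeue(): queue = [31, 71, 1]
enqueue(43): queue = [31, 71, 1, 43]

Answer: 31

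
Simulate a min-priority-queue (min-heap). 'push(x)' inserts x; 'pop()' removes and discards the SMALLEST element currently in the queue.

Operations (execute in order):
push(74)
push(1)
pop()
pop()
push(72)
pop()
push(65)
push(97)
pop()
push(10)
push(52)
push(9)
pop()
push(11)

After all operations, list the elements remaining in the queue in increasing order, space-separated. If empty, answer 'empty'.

Answer: 10 11 52 97

Derivation:
push(74): heap contents = [74]
push(1): heap contents = [1, 74]
pop() → 1: heap contents = [74]
pop() → 74: heap contents = []
push(72): heap contents = [72]
pop() → 72: heap contents = []
push(65): heap contents = [65]
push(97): heap contents = [65, 97]
pop() → 65: heap contents = [97]
push(10): heap contents = [10, 97]
push(52): heap contents = [10, 52, 97]
push(9): heap contents = [9, 10, 52, 97]
pop() → 9: heap contents = [10, 52, 97]
push(11): heap contents = [10, 11, 52, 97]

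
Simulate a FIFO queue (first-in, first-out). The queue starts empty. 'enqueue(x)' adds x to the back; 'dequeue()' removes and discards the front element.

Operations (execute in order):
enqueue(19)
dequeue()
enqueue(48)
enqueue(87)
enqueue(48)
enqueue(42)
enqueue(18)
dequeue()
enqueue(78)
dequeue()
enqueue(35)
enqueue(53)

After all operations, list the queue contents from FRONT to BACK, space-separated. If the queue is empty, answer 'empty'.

enqueue(19): [19]
dequeue(): []
enqueue(48): [48]
enqueue(87): [48, 87]
enqueue(48): [48, 87, 48]
enqueue(42): [48, 87, 48, 42]
enqueue(18): [48, 87, 48, 42, 18]
dequeue(): [87, 48, 42, 18]
enqueue(78): [87, 48, 42, 18, 78]
dequeue(): [48, 42, 18, 78]
enqueue(35): [48, 42, 18, 78, 35]
enqueue(53): [48, 42, 18, 78, 35, 53]

Answer: 48 42 18 78 35 53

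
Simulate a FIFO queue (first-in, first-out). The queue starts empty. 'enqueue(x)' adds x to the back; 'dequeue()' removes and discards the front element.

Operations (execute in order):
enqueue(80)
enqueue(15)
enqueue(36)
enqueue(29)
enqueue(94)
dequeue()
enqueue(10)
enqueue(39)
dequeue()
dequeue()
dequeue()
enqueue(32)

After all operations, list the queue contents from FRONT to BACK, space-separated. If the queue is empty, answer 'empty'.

enqueue(80): [80]
enqueue(15): [80, 15]
enqueue(36): [80, 15, 36]
enqueue(29): [80, 15, 36, 29]
enqueue(94): [80, 15, 36, 29, 94]
dequeue(): [15, 36, 29, 94]
enqueue(10): [15, 36, 29, 94, 10]
enqueue(39): [15, 36, 29, 94, 10, 39]
dequeue(): [36, 29, 94, 10, 39]
dequeue(): [29, 94, 10, 39]
dequeue(): [94, 10, 39]
enqueue(32): [94, 10, 39, 32]

Answer: 94 10 39 32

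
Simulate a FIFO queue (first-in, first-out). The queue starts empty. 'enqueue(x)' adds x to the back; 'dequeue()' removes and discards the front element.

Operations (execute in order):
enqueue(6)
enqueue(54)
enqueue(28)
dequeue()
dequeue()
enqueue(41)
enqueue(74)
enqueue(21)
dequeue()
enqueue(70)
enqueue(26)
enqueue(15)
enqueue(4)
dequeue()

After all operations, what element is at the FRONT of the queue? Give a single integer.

Answer: 74

Derivation:
enqueue(6): queue = [6]
enqueue(54): queue = [6, 54]
enqueue(28): queue = [6, 54, 28]
dequeue(): queue = [54, 28]
dequeue(): queue = [28]
enqueue(41): queue = [28, 41]
enqueue(74): queue = [28, 41, 74]
enqueue(21): queue = [28, 41, 74, 21]
dequeue(): queue = [41, 74, 21]
enqueue(70): queue = [41, 74, 21, 70]
enqueue(26): queue = [41, 74, 21, 70, 26]
enqueue(15): queue = [41, 74, 21, 70, 26, 15]
enqueue(4): queue = [41, 74, 21, 70, 26, 15, 4]
dequeue(): queue = [74, 21, 70, 26, 15, 4]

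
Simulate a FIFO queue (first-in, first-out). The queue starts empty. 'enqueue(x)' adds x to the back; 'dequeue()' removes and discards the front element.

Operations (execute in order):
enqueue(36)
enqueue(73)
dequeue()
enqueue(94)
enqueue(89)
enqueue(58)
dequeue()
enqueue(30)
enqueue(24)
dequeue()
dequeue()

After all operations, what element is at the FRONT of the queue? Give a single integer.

Answer: 58

Derivation:
enqueue(36): queue = [36]
enqueue(73): queue = [36, 73]
dequeue(): queue = [73]
enqueue(94): queue = [73, 94]
enqueue(89): queue = [73, 94, 89]
enqueue(58): queue = [73, 94, 89, 58]
dequeue(): queue = [94, 89, 58]
enqueue(30): queue = [94, 89, 58, 30]
enqueue(24): queue = [94, 89, 58, 30, 24]
dequeue(): queue = [89, 58, 30, 24]
dequeue(): queue = [58, 30, 24]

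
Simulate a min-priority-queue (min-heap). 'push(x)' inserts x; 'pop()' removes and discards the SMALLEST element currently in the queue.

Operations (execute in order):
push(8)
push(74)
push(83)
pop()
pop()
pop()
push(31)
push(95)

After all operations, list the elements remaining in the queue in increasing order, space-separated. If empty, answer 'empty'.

Answer: 31 95

Derivation:
push(8): heap contents = [8]
push(74): heap contents = [8, 74]
push(83): heap contents = [8, 74, 83]
pop() → 8: heap contents = [74, 83]
pop() → 74: heap contents = [83]
pop() → 83: heap contents = []
push(31): heap contents = [31]
push(95): heap contents = [31, 95]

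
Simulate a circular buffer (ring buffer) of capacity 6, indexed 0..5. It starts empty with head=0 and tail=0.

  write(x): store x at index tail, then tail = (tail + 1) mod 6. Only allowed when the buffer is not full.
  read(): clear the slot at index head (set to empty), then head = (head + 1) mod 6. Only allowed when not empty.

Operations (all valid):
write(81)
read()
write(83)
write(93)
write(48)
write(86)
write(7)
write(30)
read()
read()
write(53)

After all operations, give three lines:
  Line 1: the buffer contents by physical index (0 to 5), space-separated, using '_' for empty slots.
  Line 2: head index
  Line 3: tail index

write(81): buf=[81 _ _ _ _ _], head=0, tail=1, size=1
read(): buf=[_ _ _ _ _ _], head=1, tail=1, size=0
write(83): buf=[_ 83 _ _ _ _], head=1, tail=2, size=1
write(93): buf=[_ 83 93 _ _ _], head=1, tail=3, size=2
write(48): buf=[_ 83 93 48 _ _], head=1, tail=4, size=3
write(86): buf=[_ 83 93 48 86 _], head=1, tail=5, size=4
write(7): buf=[_ 83 93 48 86 7], head=1, tail=0, size=5
write(30): buf=[30 83 93 48 86 7], head=1, tail=1, size=6
read(): buf=[30 _ 93 48 86 7], head=2, tail=1, size=5
read(): buf=[30 _ _ 48 86 7], head=3, tail=1, size=4
write(53): buf=[30 53 _ 48 86 7], head=3, tail=2, size=5

Answer: 30 53 _ 48 86 7
3
2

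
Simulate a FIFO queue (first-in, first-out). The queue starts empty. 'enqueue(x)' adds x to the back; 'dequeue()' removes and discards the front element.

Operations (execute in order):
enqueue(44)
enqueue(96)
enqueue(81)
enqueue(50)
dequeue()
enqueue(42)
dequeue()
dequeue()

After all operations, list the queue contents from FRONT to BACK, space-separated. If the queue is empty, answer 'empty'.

enqueue(44): [44]
enqueue(96): [44, 96]
enqueue(81): [44, 96, 81]
enqueue(50): [44, 96, 81, 50]
dequeue(): [96, 81, 50]
enqueue(42): [96, 81, 50, 42]
dequeue(): [81, 50, 42]
dequeue(): [50, 42]

Answer: 50 42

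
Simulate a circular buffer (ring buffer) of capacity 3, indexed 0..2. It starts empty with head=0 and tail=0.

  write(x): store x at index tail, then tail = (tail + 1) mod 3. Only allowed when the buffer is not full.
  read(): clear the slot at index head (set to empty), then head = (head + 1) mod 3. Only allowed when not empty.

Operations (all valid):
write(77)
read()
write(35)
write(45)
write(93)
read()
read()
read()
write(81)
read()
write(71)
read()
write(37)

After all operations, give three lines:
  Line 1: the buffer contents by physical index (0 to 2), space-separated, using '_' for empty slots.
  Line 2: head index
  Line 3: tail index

Answer: 37 _ _
0
1

Derivation:
write(77): buf=[77 _ _], head=0, tail=1, size=1
read(): buf=[_ _ _], head=1, tail=1, size=0
write(35): buf=[_ 35 _], head=1, tail=2, size=1
write(45): buf=[_ 35 45], head=1, tail=0, size=2
write(93): buf=[93 35 45], head=1, tail=1, size=3
read(): buf=[93 _ 45], head=2, tail=1, size=2
read(): buf=[93 _ _], head=0, tail=1, size=1
read(): buf=[_ _ _], head=1, tail=1, size=0
write(81): buf=[_ 81 _], head=1, tail=2, size=1
read(): buf=[_ _ _], head=2, tail=2, size=0
write(71): buf=[_ _ 71], head=2, tail=0, size=1
read(): buf=[_ _ _], head=0, tail=0, size=0
write(37): buf=[37 _ _], head=0, tail=1, size=1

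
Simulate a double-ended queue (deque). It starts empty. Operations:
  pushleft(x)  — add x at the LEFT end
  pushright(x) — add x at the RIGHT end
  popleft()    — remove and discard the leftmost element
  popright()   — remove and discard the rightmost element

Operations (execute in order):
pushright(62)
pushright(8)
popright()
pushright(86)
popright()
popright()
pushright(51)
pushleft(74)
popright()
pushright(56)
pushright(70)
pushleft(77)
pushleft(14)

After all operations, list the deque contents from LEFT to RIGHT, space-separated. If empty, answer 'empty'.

pushright(62): [62]
pushright(8): [62, 8]
popright(): [62]
pushright(86): [62, 86]
popright(): [62]
popright(): []
pushright(51): [51]
pushleft(74): [74, 51]
popright(): [74]
pushright(56): [74, 56]
pushright(70): [74, 56, 70]
pushleft(77): [77, 74, 56, 70]
pushleft(14): [14, 77, 74, 56, 70]

Answer: 14 77 74 56 70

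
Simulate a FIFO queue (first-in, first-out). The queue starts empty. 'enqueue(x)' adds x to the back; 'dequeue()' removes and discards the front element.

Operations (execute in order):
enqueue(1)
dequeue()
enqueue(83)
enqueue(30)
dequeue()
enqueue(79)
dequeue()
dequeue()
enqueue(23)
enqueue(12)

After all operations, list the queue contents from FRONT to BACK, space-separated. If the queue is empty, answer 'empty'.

Answer: 23 12

Derivation:
enqueue(1): [1]
dequeue(): []
enqueue(83): [83]
enqueue(30): [83, 30]
dequeue(): [30]
enqueue(79): [30, 79]
dequeue(): [79]
dequeue(): []
enqueue(23): [23]
enqueue(12): [23, 12]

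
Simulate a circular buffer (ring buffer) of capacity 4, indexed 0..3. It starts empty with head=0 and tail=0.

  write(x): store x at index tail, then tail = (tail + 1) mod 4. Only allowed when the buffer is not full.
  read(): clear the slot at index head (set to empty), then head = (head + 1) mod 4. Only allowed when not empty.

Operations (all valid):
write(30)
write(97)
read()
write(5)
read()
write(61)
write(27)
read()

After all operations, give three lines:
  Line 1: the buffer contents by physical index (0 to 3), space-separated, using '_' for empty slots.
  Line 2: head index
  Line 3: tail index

write(30): buf=[30 _ _ _], head=0, tail=1, size=1
write(97): buf=[30 97 _ _], head=0, tail=2, size=2
read(): buf=[_ 97 _ _], head=1, tail=2, size=1
write(5): buf=[_ 97 5 _], head=1, tail=3, size=2
read(): buf=[_ _ 5 _], head=2, tail=3, size=1
write(61): buf=[_ _ 5 61], head=2, tail=0, size=2
write(27): buf=[27 _ 5 61], head=2, tail=1, size=3
read(): buf=[27 _ _ 61], head=3, tail=1, size=2

Answer: 27 _ _ 61
3
1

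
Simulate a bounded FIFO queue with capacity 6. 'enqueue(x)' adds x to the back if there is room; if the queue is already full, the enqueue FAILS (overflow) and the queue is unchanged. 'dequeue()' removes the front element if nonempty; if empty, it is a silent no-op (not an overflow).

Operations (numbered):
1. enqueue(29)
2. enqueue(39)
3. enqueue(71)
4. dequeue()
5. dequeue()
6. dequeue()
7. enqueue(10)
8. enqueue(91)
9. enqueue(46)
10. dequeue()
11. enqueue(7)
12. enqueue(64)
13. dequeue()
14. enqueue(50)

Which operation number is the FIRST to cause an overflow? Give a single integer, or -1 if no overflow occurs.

1. enqueue(29): size=1
2. enqueue(39): size=2
3. enqueue(71): size=3
4. dequeue(): size=2
5. dequeue(): size=1
6. dequeue(): size=0
7. enqueue(10): size=1
8. enqueue(91): size=2
9. enqueue(46): size=3
10. dequeue(): size=2
11. enqueue(7): size=3
12. enqueue(64): size=4
13. dequeue(): size=3
14. enqueue(50): size=4

Answer: -1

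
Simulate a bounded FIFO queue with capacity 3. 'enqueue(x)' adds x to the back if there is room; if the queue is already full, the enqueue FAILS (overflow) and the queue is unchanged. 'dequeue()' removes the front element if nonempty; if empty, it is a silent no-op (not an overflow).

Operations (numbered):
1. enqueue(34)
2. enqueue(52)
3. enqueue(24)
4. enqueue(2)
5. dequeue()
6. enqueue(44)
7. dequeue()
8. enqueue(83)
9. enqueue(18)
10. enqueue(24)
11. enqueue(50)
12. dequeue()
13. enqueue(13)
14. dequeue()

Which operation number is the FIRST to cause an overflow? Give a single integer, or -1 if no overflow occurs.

1. enqueue(34): size=1
2. enqueue(52): size=2
3. enqueue(24): size=3
4. enqueue(2): size=3=cap → OVERFLOW (fail)
5. dequeue(): size=2
6. enqueue(44): size=3
7. dequeue(): size=2
8. enqueue(83): size=3
9. enqueue(18): size=3=cap → OVERFLOW (fail)
10. enqueue(24): size=3=cap → OVERFLOW (fail)
11. enqueue(50): size=3=cap → OVERFLOW (fail)
12. dequeue(): size=2
13. enqueue(13): size=3
14. dequeue(): size=2

Answer: 4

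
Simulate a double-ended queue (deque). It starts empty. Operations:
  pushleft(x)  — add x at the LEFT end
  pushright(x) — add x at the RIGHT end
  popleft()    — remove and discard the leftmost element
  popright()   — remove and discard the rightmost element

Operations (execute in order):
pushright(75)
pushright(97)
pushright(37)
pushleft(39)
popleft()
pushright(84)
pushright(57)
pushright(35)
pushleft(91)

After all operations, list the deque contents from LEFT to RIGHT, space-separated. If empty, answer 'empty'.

pushright(75): [75]
pushright(97): [75, 97]
pushright(37): [75, 97, 37]
pushleft(39): [39, 75, 97, 37]
popleft(): [75, 97, 37]
pushright(84): [75, 97, 37, 84]
pushright(57): [75, 97, 37, 84, 57]
pushright(35): [75, 97, 37, 84, 57, 35]
pushleft(91): [91, 75, 97, 37, 84, 57, 35]

Answer: 91 75 97 37 84 57 35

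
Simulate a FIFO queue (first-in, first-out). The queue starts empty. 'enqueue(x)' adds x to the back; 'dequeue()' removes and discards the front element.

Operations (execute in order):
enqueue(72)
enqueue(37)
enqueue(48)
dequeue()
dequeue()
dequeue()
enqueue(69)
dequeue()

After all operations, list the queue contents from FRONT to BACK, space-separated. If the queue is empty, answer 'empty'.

Answer: empty

Derivation:
enqueue(72): [72]
enqueue(37): [72, 37]
enqueue(48): [72, 37, 48]
dequeue(): [37, 48]
dequeue(): [48]
dequeue(): []
enqueue(69): [69]
dequeue(): []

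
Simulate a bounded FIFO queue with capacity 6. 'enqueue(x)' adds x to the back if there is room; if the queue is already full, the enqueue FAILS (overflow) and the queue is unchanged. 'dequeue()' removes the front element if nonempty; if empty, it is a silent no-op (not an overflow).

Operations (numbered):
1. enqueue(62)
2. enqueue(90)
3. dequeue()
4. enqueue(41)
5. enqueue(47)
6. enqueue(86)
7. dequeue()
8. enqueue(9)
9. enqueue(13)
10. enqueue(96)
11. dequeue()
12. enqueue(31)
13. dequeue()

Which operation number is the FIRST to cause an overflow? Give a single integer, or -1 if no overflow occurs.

1. enqueue(62): size=1
2. enqueue(90): size=2
3. dequeue(): size=1
4. enqueue(41): size=2
5. enqueue(47): size=3
6. enqueue(86): size=4
7. dequeue(): size=3
8. enqueue(9): size=4
9. enqueue(13): size=5
10. enqueue(96): size=6
11. dequeue(): size=5
12. enqueue(31): size=6
13. dequeue(): size=5

Answer: -1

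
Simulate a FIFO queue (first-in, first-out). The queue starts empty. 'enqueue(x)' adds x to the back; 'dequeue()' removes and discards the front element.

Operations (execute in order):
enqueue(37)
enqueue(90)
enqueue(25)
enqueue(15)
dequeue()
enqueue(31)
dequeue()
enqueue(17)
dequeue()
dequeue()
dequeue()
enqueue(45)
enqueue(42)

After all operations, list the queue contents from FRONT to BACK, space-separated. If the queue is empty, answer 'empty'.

enqueue(37): [37]
enqueue(90): [37, 90]
enqueue(25): [37, 90, 25]
enqueue(15): [37, 90, 25, 15]
dequeue(): [90, 25, 15]
enqueue(31): [90, 25, 15, 31]
dequeue(): [25, 15, 31]
enqueue(17): [25, 15, 31, 17]
dequeue(): [15, 31, 17]
dequeue(): [31, 17]
dequeue(): [17]
enqueue(45): [17, 45]
enqueue(42): [17, 45, 42]

Answer: 17 45 42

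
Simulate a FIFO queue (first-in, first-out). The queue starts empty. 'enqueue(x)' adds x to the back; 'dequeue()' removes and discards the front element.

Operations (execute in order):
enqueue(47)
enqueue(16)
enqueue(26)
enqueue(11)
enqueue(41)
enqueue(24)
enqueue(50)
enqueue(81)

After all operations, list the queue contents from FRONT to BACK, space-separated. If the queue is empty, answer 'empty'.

Answer: 47 16 26 11 41 24 50 81

Derivation:
enqueue(47): [47]
enqueue(16): [47, 16]
enqueue(26): [47, 16, 26]
enqueue(11): [47, 16, 26, 11]
enqueue(41): [47, 16, 26, 11, 41]
enqueue(24): [47, 16, 26, 11, 41, 24]
enqueue(50): [47, 16, 26, 11, 41, 24, 50]
enqueue(81): [47, 16, 26, 11, 41, 24, 50, 81]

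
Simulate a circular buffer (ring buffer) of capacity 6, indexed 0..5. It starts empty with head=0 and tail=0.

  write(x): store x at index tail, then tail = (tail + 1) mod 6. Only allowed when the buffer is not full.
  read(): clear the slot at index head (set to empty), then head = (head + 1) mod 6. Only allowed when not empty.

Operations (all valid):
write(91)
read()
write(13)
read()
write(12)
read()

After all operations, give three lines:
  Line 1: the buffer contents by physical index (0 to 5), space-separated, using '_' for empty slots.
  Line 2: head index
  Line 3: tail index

Answer: _ _ _ _ _ _
3
3

Derivation:
write(91): buf=[91 _ _ _ _ _], head=0, tail=1, size=1
read(): buf=[_ _ _ _ _ _], head=1, tail=1, size=0
write(13): buf=[_ 13 _ _ _ _], head=1, tail=2, size=1
read(): buf=[_ _ _ _ _ _], head=2, tail=2, size=0
write(12): buf=[_ _ 12 _ _ _], head=2, tail=3, size=1
read(): buf=[_ _ _ _ _ _], head=3, tail=3, size=0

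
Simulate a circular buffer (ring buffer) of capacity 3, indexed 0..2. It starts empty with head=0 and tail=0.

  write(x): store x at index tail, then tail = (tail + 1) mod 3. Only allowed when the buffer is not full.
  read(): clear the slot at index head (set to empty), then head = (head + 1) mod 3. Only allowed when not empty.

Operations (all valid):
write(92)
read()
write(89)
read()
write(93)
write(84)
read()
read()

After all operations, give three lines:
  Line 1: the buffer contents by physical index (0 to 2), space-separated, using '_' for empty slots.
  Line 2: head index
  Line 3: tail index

write(92): buf=[92 _ _], head=0, tail=1, size=1
read(): buf=[_ _ _], head=1, tail=1, size=0
write(89): buf=[_ 89 _], head=1, tail=2, size=1
read(): buf=[_ _ _], head=2, tail=2, size=0
write(93): buf=[_ _ 93], head=2, tail=0, size=1
write(84): buf=[84 _ 93], head=2, tail=1, size=2
read(): buf=[84 _ _], head=0, tail=1, size=1
read(): buf=[_ _ _], head=1, tail=1, size=0

Answer: _ _ _
1
1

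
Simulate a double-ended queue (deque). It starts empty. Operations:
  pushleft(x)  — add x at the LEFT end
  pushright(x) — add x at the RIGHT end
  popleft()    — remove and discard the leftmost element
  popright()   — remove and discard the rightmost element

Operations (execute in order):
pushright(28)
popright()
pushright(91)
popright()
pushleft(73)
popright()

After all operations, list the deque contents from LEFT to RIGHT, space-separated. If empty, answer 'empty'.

pushright(28): [28]
popright(): []
pushright(91): [91]
popright(): []
pushleft(73): [73]
popright(): []

Answer: empty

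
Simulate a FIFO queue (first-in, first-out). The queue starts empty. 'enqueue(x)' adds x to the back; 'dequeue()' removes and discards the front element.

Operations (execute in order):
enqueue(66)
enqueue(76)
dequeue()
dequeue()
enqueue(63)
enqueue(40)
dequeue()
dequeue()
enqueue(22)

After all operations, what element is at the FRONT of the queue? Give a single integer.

Answer: 22

Derivation:
enqueue(66): queue = [66]
enqueue(76): queue = [66, 76]
dequeue(): queue = [76]
dequeue(): queue = []
enqueue(63): queue = [63]
enqueue(40): queue = [63, 40]
dequeue(): queue = [40]
dequeue(): queue = []
enqueue(22): queue = [22]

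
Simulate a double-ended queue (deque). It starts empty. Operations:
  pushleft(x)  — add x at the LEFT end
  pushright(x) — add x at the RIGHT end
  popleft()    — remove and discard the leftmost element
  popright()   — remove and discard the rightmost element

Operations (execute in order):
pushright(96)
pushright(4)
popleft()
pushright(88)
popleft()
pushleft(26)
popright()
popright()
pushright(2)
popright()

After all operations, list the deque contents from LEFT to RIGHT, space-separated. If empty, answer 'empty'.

Answer: empty

Derivation:
pushright(96): [96]
pushright(4): [96, 4]
popleft(): [4]
pushright(88): [4, 88]
popleft(): [88]
pushleft(26): [26, 88]
popright(): [26]
popright(): []
pushright(2): [2]
popright(): []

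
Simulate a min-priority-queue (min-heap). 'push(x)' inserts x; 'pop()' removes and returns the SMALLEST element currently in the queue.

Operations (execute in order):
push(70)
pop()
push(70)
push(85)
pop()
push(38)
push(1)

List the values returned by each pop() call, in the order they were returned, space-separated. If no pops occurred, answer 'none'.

push(70): heap contents = [70]
pop() → 70: heap contents = []
push(70): heap contents = [70]
push(85): heap contents = [70, 85]
pop() → 70: heap contents = [85]
push(38): heap contents = [38, 85]
push(1): heap contents = [1, 38, 85]

Answer: 70 70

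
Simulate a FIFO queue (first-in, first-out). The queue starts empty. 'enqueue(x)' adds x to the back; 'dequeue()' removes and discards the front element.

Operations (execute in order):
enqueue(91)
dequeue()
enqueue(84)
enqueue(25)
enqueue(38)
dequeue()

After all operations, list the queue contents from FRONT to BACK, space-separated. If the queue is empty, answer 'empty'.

Answer: 25 38

Derivation:
enqueue(91): [91]
dequeue(): []
enqueue(84): [84]
enqueue(25): [84, 25]
enqueue(38): [84, 25, 38]
dequeue(): [25, 38]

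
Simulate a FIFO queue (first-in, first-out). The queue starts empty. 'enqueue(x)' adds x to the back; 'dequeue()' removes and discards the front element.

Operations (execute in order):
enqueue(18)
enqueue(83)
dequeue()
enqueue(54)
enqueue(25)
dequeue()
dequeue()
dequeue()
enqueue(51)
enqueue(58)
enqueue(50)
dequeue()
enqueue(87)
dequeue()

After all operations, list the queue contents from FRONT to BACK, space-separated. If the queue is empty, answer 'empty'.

Answer: 50 87

Derivation:
enqueue(18): [18]
enqueue(83): [18, 83]
dequeue(): [83]
enqueue(54): [83, 54]
enqueue(25): [83, 54, 25]
dequeue(): [54, 25]
dequeue(): [25]
dequeue(): []
enqueue(51): [51]
enqueue(58): [51, 58]
enqueue(50): [51, 58, 50]
dequeue(): [58, 50]
enqueue(87): [58, 50, 87]
dequeue(): [50, 87]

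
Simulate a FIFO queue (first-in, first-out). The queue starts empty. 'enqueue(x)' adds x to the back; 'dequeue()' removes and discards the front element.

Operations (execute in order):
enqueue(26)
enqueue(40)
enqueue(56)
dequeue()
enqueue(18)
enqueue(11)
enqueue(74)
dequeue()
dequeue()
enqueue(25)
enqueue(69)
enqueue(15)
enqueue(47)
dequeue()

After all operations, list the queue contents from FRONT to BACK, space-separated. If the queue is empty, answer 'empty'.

Answer: 11 74 25 69 15 47

Derivation:
enqueue(26): [26]
enqueue(40): [26, 40]
enqueue(56): [26, 40, 56]
dequeue(): [40, 56]
enqueue(18): [40, 56, 18]
enqueue(11): [40, 56, 18, 11]
enqueue(74): [40, 56, 18, 11, 74]
dequeue(): [56, 18, 11, 74]
dequeue(): [18, 11, 74]
enqueue(25): [18, 11, 74, 25]
enqueue(69): [18, 11, 74, 25, 69]
enqueue(15): [18, 11, 74, 25, 69, 15]
enqueue(47): [18, 11, 74, 25, 69, 15, 47]
dequeue(): [11, 74, 25, 69, 15, 47]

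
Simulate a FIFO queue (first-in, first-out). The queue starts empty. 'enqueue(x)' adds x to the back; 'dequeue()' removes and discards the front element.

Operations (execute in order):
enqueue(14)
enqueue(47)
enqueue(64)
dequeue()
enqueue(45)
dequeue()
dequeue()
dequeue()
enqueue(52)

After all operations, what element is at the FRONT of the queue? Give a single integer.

Answer: 52

Derivation:
enqueue(14): queue = [14]
enqueue(47): queue = [14, 47]
enqueue(64): queue = [14, 47, 64]
dequeue(): queue = [47, 64]
enqueue(45): queue = [47, 64, 45]
dequeue(): queue = [64, 45]
dequeue(): queue = [45]
dequeue(): queue = []
enqueue(52): queue = [52]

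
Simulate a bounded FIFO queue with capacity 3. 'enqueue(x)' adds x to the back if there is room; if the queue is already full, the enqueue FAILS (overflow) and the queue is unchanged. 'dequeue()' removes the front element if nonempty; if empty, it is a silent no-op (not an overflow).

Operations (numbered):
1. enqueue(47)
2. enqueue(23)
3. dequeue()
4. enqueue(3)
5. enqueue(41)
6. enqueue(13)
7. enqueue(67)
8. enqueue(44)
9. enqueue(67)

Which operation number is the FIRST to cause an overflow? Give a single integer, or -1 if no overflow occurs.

1. enqueue(47): size=1
2. enqueue(23): size=2
3. dequeue(): size=1
4. enqueue(3): size=2
5. enqueue(41): size=3
6. enqueue(13): size=3=cap → OVERFLOW (fail)
7. enqueue(67): size=3=cap → OVERFLOW (fail)
8. enqueue(44): size=3=cap → OVERFLOW (fail)
9. enqueue(67): size=3=cap → OVERFLOW (fail)

Answer: 6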